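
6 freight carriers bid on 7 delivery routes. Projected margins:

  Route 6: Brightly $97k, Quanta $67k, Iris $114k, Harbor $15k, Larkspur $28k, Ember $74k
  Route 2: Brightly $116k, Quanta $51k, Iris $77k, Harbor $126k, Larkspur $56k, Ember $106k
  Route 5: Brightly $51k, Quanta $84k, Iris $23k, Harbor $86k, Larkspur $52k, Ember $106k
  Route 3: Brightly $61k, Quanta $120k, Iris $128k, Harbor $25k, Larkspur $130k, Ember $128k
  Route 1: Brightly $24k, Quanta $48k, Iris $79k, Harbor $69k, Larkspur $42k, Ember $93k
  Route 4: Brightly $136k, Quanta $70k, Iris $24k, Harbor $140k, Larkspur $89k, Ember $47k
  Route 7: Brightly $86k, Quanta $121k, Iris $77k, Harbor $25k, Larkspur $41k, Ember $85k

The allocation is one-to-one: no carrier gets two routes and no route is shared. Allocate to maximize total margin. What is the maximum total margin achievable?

Max total: $733k

This is a one-to-one assignment (maximum-weight bipartite matching).
Optimal: Brightly→Route 4 ($136k), Quanta→Route 7 ($121k), Iris→Route 6 ($114k), Harbor→Route 2 ($126k), Larkspur→Route 3 ($130k), Ember→Route 5 ($106k) — total 136+121+114+126+130+106 = $733k.
Row-greedy (each carrier in turn takes its best remaining route) gives $656k, worse by 77.
Next-best assignment: Brightly→Route 2, Quanta→Route 7, Iris→Route 6, Harbor→Route 4, Larkspur→Route 3, Ember→Route 5 = $727k.
Swapping Harbor↔Quanta (Harbor→Route 7 $25k, Quanta→Route 2 $51k) loses 171.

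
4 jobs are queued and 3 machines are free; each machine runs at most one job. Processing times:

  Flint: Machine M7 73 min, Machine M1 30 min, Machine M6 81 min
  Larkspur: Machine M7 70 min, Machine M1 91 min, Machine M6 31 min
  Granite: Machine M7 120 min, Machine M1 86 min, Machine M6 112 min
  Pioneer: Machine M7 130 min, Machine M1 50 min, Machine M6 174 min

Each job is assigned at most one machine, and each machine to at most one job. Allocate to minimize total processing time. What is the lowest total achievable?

Optimal: Flint→Machine M7 (73 min), Pioneer→Machine M1 (50 min), Larkspur→Machine M6 (31 min) — total 73+50+31 = 154 min.
Min-entry greedy (repeatedly take the single cheapest remaining cell) gives 181 min, worse by 27.

Minimum total: 154 min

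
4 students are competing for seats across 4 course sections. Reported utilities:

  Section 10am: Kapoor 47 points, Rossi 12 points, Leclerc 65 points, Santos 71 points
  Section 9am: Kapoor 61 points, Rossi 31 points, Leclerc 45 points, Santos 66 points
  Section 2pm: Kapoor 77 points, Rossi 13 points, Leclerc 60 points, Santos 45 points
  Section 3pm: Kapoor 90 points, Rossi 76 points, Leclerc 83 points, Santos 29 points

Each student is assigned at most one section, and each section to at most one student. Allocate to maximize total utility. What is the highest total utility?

Max total: 284 points

This is a one-to-one assignment (maximum-weight bipartite matching).
Optimal: Kapoor→Section 2pm (77 points), Rossi→Section 3pm (76 points), Leclerc→Section 10am (65 points), Santos→Section 9am (66 points) — total 77+76+65+66 = 284 points.
Row-greedy (each student in turn takes its best remaining section) gives 231 points, worse by 53.
Checked against all permutations: 284 points is optimal.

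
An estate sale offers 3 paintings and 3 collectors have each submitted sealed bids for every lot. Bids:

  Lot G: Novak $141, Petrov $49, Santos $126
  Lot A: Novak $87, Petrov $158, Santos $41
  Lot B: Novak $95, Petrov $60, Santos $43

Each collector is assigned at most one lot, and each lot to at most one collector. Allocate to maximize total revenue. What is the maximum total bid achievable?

Optimal: Novak→Lot B ($95), Petrov→Lot A ($158), Santos→Lot G ($126) — total 95+158+126 = $379.
Column-greedy (each lot in turn goes to its best remaining collector) gives $342, worse by 37.
Next-best assignment: Novak→Lot G, Petrov→Lot A, Santos→Lot B = $342.
Checked against all permutations: $379 is optimal.

Maximum total: $379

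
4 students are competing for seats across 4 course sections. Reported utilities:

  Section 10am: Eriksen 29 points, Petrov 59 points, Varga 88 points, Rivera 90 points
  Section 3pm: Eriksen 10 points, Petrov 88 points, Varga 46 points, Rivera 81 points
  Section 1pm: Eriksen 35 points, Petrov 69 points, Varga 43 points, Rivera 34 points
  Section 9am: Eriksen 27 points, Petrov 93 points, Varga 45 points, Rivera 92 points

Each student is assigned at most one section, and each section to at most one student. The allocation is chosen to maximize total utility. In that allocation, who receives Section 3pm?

Petrov receives Section 3pm.

Treat this as an assignment problem: match each student to one section.
Optimal: Eriksen→Section 1pm (35 points), Petrov→Section 3pm (88 points), Varga→Section 10am (88 points), Rivera→Section 9am (92 points) — total 35+88+88+92 = 303 points.
Column-greedy (each section in turn goes to its best remaining student) gives 248 points, worse by 55.
Next-best assignment: Eriksen→Section 1pm, Petrov→Section 9am, Varga→Section 10am, Rivera→Section 3pm = 297 points.
Swapping Rivera↔Eriksen (Rivera→Section 1pm 34 points, Eriksen→Section 9am 27 points) loses 66.
Petrov's own top section is Section 9am (93 points), but forcing Petrov→Section 9am and reassigning the rest optimally gives only 297 points — worse by 6.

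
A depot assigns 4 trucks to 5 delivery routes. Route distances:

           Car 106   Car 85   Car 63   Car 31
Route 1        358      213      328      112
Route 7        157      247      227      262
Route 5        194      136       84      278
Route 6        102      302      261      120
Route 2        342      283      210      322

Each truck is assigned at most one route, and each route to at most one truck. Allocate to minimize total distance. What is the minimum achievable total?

Optimal: Car 106→Route 6 (102 km), Car 85→Route 7 (247 km), Car 63→Route 5 (84 km), Car 31→Route 1 (112 km) — total 102+247+84+112 = 545 km.
Column-greedy (each route in turn goes to its cheapest remaining truck) gives 655 km, worse by 110.
Swapping Car 85↔Car 106 (Car 85→Route 6 302 km, Car 106→Route 7 157 km) adds 110.

Min total: 545 km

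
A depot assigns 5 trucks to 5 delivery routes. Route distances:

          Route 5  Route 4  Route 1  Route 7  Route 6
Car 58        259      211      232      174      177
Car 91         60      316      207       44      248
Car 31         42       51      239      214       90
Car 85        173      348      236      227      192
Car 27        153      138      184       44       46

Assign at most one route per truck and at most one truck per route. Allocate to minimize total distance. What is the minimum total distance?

Optimal: Car 58→Route 1 (232 km), Car 91→Route 7 (44 km), Car 31→Route 4 (51 km), Car 85→Route 5 (173 km), Car 27→Route 6 (46 km) — total 232+44+51+173+46 = 546 km.
Row-greedy (each truck in turn takes its cheapest remaining route) gives 661 km, worse by 115.
Next-best assignment: Car 58→Route 7, Car 91→Route 5, Car 31→Route 4, Car 85→Route 1, Car 27→Route 6 = 567 km.

Min total: 546 km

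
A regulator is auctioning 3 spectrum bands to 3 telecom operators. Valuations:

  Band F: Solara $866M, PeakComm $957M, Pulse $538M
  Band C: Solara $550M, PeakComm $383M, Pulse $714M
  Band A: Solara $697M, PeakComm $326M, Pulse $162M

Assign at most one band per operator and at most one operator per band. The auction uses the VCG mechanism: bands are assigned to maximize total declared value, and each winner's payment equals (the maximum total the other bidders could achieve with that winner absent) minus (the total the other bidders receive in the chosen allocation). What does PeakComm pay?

PeakComm pays $169M.

Efficient allocation: Solara→Band A ($697M), PeakComm→Band F ($957M), Pulse→Band C ($714M); total welfare W = $2368M.
PeakComm receives Band F at value $957M, so the others get W − 957 = $1411M.
Without PeakComm: best allocation of the remaining 2 bidders over all 3 bands is Solara→Band F ($866M), Pulse→Band C ($714M), total $1580M.
VCG payment = (others' best without PeakComm) − (others' welfare with PeakComm) = 1580 − 1411 = $169M.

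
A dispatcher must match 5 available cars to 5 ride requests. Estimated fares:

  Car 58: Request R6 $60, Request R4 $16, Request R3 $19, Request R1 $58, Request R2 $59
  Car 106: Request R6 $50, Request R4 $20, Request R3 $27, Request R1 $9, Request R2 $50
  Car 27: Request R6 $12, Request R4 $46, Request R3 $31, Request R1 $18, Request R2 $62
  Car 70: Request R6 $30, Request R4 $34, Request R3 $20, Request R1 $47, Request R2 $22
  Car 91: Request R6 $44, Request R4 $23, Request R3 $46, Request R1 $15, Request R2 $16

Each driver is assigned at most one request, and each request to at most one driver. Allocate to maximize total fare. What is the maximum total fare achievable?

Max total: $250

This is a one-to-one assignment (maximum-weight bipartite matching).
Optimal: Car 58→Request R1 ($58), Car 106→Request R6 ($50), Car 27→Request R2 ($62), Car 70→Request R4 ($34), Car 91→Request R3 ($46) — total 58+50+62+34+46 = $250.
Column-greedy (each request in turn goes to its best remaining driver) gives $249, worse by 1.
Next-best assignment: Car 58→Request R6, Car 106→Request R2, Car 27→Request R4, Car 70→Request R1, Car 91→Request R3 = $249.
No other one-to-one assignment exceeds $250.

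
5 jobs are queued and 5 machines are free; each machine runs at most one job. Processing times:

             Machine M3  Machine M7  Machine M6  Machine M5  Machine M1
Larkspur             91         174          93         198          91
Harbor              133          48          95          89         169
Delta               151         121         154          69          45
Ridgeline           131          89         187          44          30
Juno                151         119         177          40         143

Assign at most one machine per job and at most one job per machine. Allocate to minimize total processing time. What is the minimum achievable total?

Treat this as an assignment problem: match each job to one machine.
Optimal: Larkspur→Machine M6 (93 min), Harbor→Machine M7 (48 min), Delta→Machine M1 (45 min), Ridgeline→Machine M3 (131 min), Juno→Machine M5 (40 min) — total 93+48+45+131+40 = 357 min.
Swapping Ridgeline↔Harbor (Ridgeline→Machine M7 89 min, Harbor→Machine M3 133 min) adds 43.

Min total: 357 min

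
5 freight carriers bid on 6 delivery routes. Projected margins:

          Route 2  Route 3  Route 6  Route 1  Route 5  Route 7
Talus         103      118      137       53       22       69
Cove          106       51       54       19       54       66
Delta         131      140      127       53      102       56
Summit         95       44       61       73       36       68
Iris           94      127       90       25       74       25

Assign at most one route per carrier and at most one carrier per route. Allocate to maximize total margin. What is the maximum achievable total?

Optimal: Talus→Route 6 ($137k), Cove→Route 2 ($106k), Delta→Route 5 ($102k), Summit→Route 1 ($73k), Iris→Route 3 ($127k) — total 137+106+102+73+127 = $545k.
Column-greedy (each route in turn goes to its best remaining carrier) gives $522k, worse by 23.
Next-best assignment: Talus→Route 6, Cove→Route 2, Delta→Route 5, Summit→Route 7, Iris→Route 3 = $540k.

Maximum total: $545k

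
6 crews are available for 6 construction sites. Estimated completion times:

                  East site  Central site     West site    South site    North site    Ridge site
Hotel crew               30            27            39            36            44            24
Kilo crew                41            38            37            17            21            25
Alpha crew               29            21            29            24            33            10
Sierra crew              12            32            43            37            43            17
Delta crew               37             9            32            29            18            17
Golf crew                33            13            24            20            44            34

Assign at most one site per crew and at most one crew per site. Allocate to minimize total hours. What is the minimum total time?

Optimal: Hotel crew→Central site (27 hours), Kilo crew→South site (17 hours), Alpha crew→Ridge site (10 hours), Sierra crew→East site (12 hours), Delta crew→North site (18 hours), Golf crew→West site (24 hours) — total 27+17+10+12+18+24 = 108 hours.
Column-greedy (each site in turn goes to its cheapest remaining crew) gives 119 hours, worse by 11.
Next-best assignment: Hotel crew→West site, Kilo crew→South site, Alpha crew→Ridge site, Sierra crew→East site, Delta crew→North site, Golf crew→Central site = 109 hours.
No other one-to-one assignment undercuts 108 hours.

Minimum total: 108 hours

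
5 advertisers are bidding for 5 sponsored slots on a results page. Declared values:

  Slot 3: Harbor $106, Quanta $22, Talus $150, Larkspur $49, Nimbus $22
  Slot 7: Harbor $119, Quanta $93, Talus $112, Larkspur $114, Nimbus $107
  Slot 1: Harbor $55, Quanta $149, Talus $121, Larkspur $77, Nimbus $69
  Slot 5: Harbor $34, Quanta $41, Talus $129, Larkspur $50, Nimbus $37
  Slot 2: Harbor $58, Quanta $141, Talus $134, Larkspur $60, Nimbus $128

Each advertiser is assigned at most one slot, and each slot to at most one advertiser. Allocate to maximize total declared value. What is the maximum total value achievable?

Max total: $626

Optimal: Harbor→Slot 3 ($106), Quanta→Slot 1 ($149), Talus→Slot 5 ($129), Larkspur→Slot 7 ($114), Nimbus→Slot 2 ($128) — total 106+149+129+114+128 = $626.
Next-best assignment: Harbor→Slot 7, Quanta→Slot 1, Talus→Slot 3, Larkspur→Slot 5, Nimbus→Slot 2 = $596.
Every other assignment is strictly worse.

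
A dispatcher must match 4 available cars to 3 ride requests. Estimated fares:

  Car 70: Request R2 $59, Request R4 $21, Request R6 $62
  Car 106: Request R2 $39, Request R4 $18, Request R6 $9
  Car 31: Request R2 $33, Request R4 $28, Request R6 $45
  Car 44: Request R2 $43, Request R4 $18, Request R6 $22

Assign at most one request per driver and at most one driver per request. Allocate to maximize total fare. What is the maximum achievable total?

Optimal: Car 44→Request R2 ($43), Car 31→Request R4 ($28), Car 70→Request R6 ($62) — total 43+28+62 = $133.
Row-greedy (each driver in turn takes its best remaining request) gives $129, worse by 4.

Maximum total: $133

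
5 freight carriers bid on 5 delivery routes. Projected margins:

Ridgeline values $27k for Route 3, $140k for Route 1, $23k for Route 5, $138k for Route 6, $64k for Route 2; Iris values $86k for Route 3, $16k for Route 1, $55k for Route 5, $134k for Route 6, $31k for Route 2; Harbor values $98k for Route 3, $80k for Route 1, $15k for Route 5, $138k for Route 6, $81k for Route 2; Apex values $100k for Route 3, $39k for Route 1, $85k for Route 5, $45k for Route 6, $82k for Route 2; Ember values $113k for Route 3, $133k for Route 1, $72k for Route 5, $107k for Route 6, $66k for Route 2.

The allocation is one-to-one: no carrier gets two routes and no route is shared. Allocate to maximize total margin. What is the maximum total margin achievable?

Max total: $553k

Optimal: Ridgeline→Route 1 ($140k), Iris→Route 6 ($134k), Harbor→Route 2 ($81k), Apex→Route 5 ($85k), Ember→Route 3 ($113k) — total 140+134+81+85+113 = $553k.
Row-greedy (each carrier in turn takes its best remaining route) gives $523k, worse by 30.
Next-best assignment: Ridgeline→Route 1, Iris→Route 5, Harbor→Route 6, Apex→Route 2, Ember→Route 3 = $528k.
Every other assignment is strictly worse.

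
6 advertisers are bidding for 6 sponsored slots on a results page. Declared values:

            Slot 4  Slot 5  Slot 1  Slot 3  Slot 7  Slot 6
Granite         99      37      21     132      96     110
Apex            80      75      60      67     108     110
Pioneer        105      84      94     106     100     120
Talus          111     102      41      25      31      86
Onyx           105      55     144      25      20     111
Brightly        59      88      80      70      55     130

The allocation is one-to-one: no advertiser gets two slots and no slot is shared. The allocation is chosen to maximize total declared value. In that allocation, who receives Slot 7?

Apex receives Slot 7.

Optimal: Granite→Slot 3 ($132), Apex→Slot 7 ($108), Pioneer→Slot 4 ($105), Talus→Slot 5 ($102), Onyx→Slot 1 ($144), Brightly→Slot 6 ($130) — total 132+108+105+102+144+130 = $721.
Max-entry greedy (repeatedly take the single best remaining cell) gives $709, worse by 12.
No other one-to-one assignment exceeds $721.
Apex's own top slot is Slot 6 ($110), but forcing Apex→Slot 6 and reassigning the rest optimally gives only $685 — worse by 36.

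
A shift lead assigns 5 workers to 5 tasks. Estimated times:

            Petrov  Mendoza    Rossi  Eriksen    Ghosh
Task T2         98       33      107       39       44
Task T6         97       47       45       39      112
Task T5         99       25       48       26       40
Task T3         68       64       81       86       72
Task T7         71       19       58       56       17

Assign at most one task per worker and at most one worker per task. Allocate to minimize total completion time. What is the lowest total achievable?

Min total: 189 min

Optimal: Petrov→Task T3 (68 min), Mendoza→Task T2 (33 min), Rossi→Task T6 (45 min), Eriksen→Task T5 (26 min), Ghosh→Task T7 (17 min) — total 68+33+45+26+17 = 189 min.
Row-greedy (each worker in turn takes its cheapest remaining task) gives 202 min, worse by 13.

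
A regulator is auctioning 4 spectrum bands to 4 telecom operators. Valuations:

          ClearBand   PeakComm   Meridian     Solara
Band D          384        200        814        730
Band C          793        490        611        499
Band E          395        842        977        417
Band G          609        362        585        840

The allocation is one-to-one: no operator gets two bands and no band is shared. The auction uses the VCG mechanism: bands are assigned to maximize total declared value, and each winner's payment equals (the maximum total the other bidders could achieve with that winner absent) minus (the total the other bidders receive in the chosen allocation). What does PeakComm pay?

PeakComm pays $163M.

Efficient allocation: ClearBand→Band C ($793M), PeakComm→Band E ($842M), Meridian→Band D ($814M), Solara→Band G ($840M); total welfare W = $3289M.
PeakComm receives Band E at value $842M, so the others get W − 842 = $2447M.
Without PeakComm: best allocation of the remaining 3 bidders over all 4 bands is ClearBand→Band C ($793M), Meridian→Band E ($977M), Solara→Band G ($840M), total $2610M.
VCG payment = (others' best without PeakComm) − (others' welfare with PeakComm) = 2610 − 2447 = $163M.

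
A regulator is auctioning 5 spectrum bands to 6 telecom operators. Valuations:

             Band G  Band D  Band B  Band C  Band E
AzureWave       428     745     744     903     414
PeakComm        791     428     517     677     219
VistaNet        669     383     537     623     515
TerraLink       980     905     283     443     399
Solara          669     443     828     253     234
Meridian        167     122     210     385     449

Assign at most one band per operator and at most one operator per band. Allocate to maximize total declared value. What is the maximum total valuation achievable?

Maximum total: $3942M

Optimal: PeakComm→Band G ($791M), TerraLink→Band D ($905M), Solara→Band B ($828M), AzureWave→Band C ($903M), VistaNet→Band E ($515M) — total 791+905+828+903+515 = $3942M.
Row-greedy (each operator in turn takes its best remaining band) gives $3370M, worse by 572.
Swapping PeakComm↔AzureWave (PeakComm→Band C $677M, AzureWave→Band G $428M) loses 589.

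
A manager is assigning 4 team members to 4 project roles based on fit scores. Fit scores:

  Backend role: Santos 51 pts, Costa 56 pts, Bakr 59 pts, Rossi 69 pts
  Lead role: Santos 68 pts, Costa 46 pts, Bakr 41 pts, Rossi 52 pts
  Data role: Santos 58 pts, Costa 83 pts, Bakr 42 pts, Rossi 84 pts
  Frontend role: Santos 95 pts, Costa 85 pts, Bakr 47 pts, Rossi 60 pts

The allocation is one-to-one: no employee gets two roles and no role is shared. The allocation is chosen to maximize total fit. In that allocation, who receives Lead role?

Optimal: Santos→Lead role (68 pts), Costa→Frontend role (85 pts), Bakr→Backend role (59 pts), Rossi→Data role (84 pts) — total 68+85+59+84 = 296 pts.
Column-greedy (each role in turn goes to its best remaining employee) gives 267 pts, worse by 29.
Santos's own top role is Frontend role (95 pts), but forcing Santos→Frontend role and reassigning the rest optimally gives only 289 pts — worse by 7.

Santos receives Lead role.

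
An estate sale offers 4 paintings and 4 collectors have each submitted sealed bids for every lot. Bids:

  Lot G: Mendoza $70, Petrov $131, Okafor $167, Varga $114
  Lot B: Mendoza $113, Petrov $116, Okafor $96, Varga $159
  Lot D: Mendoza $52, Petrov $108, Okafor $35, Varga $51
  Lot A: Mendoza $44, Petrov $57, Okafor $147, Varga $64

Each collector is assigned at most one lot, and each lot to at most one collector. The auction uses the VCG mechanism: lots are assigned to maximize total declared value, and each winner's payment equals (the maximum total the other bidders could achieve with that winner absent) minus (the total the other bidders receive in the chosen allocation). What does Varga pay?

Varga pays $61.

Efficient allocation: Mendoza→Lot D ($52), Petrov→Lot G ($131), Okafor→Lot A ($147), Varga→Lot B ($159); total welfare W = $489.
Varga receives Lot B at value $159, so the others get W − 159 = $330.
Without Varga: best allocation of the remaining 3 bidders over all 4 lots is Mendoza→Lot B ($113), Petrov→Lot G ($131), Okafor→Lot A ($147), total $391.
VCG payment = (others' best without Varga) − (others' welfare with Varga) = 391 − 330 = $61.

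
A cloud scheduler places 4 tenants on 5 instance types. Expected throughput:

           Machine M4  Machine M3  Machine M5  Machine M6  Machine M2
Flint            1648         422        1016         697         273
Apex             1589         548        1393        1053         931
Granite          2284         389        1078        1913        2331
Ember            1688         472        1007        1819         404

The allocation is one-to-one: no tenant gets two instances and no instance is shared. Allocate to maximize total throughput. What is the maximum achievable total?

Max total: 7191 ops/s

Optimal: Flint→Machine M4 (1648 ops/s), Apex→Machine M5 (1393 ops/s), Granite→Machine M2 (2331 ops/s), Ember→Machine M6 (1819 ops/s) — total 1648+1393+2331+1819 = 7191 ops/s.
Column-greedy (each instance in turn goes to its best remaining tenant) gives 5667 ops/s, worse by 1524.
Next-best assignment: Flint→Machine M5, Apex→Machine M4, Granite→Machine M2, Ember→Machine M6 = 6755 ops/s.
Swapping Granite↔Flint (Granite→Machine M4 2284 ops/s, Flint→Machine M2 273 ops/s) loses 1422.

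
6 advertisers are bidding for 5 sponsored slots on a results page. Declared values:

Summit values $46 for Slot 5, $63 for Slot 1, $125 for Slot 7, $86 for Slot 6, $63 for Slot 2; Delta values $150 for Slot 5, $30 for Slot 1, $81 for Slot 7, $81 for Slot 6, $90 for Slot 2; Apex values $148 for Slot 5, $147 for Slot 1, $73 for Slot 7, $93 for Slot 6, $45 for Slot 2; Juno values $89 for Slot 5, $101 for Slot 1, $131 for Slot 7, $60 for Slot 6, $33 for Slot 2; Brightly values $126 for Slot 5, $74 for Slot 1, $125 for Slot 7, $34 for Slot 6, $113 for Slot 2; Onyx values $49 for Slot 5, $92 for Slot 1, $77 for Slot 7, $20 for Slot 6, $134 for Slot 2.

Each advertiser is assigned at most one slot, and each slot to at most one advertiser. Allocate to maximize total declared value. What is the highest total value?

Max total: $648

Optimal: Delta→Slot 5 ($150), Apex→Slot 1 ($147), Juno→Slot 7 ($131), Summit→Slot 6 ($86), Onyx→Slot 2 ($134) — total 150+147+131+86+134 = $648.
Row-greedy (each advertiser in turn takes its best remaining slot) gives $595, worse by 53.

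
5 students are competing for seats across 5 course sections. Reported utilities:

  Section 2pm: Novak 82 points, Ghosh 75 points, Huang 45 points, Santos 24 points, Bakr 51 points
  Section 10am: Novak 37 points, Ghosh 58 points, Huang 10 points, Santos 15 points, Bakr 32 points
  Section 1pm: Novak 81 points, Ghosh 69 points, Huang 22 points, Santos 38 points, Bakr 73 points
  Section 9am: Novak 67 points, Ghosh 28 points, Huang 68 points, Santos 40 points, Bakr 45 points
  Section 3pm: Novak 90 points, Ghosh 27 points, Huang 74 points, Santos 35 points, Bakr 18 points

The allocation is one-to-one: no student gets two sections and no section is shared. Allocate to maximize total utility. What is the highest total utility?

Maximum total: 327 points

Optimal: Novak→Section 2pm (82 points), Ghosh→Section 10am (58 points), Huang→Section 3pm (74 points), Santos→Section 9am (40 points), Bakr→Section 1pm (73 points) — total 82+58+74+40+73 = 327 points.
Column-greedy (each section in turn goes to its best remaining student) gives 316 points, worse by 11.
Next-best assignment: Novak→Section 3pm, Ghosh→Section 2pm, Huang→Section 9am, Santos→Section 10am, Bakr→Section 1pm = 321 points.
Swapping Ghosh↔Bakr (Ghosh→Section 1pm 69 points, Bakr→Section 10am 32 points) loses 30.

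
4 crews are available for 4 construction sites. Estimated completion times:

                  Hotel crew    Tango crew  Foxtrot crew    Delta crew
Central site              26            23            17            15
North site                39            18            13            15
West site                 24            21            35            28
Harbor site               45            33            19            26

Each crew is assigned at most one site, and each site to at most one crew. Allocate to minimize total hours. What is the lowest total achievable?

Optimal: Hotel crew→West site (24 hours), Tango crew→North site (18 hours), Foxtrot crew→Harbor site (19 hours), Delta crew→Central site (15 hours) — total 24+18+19+15 = 76 hours.
Column-greedy (each site in turn goes to its cheapest remaining crew) gives 94 hours, worse by 18.
Next-best assignment: Hotel crew→Central site, Tango crew→West site, Foxtrot crew→Harbor site, Delta crew→North site = 81 hours.
Checked against all permutations: 76 hours is optimal.

Min total: 76 hours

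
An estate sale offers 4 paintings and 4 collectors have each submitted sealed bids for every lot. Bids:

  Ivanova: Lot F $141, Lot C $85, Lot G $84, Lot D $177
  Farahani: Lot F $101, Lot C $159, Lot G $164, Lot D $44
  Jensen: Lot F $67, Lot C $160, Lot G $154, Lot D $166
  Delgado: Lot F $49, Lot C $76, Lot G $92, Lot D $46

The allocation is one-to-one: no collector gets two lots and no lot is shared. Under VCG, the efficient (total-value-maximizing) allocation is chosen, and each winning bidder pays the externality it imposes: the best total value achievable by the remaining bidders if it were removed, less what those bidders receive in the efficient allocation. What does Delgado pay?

Efficient allocation: Ivanova→Lot F ($141), Farahani→Lot C ($159), Jensen→Lot D ($166), Delgado→Lot G ($92); total welfare W = $558.
Delgado receives Lot G at value $92, so the others get W − 92 = $466.
Without Delgado: best allocation of the remaining 3 bidders over all 4 lots is Ivanova→Lot D ($177), Farahani→Lot G ($164), Jensen→Lot C ($160), total $501.
VCG payment = (others' best without Delgado) − (others' welfare with Delgado) = 501 − 466 = $35.

Delgado pays $35.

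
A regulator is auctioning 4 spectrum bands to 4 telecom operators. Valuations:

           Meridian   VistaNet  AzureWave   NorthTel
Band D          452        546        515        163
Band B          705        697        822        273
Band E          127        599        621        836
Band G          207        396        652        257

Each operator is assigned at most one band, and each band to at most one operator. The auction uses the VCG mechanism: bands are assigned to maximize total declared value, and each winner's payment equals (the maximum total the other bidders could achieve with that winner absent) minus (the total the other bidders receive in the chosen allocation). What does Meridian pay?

Meridian pays $170M.

Efficient allocation: Meridian→Band B ($705M), VistaNet→Band D ($546M), AzureWave→Band G ($652M), NorthTel→Band E ($836M); total welfare W = $2739M.
Meridian receives Band B at value $705M, so the others get W − 705 = $2034M.
Without Meridian: best allocation of the remaining 3 bidders over all 4 bands is VistaNet→Band D ($546M), AzureWave→Band B ($822M), NorthTel→Band E ($836M), total $2204M.
VCG payment = (others' best without Meridian) − (others' welfare with Meridian) = 2204 − 2034 = $170M.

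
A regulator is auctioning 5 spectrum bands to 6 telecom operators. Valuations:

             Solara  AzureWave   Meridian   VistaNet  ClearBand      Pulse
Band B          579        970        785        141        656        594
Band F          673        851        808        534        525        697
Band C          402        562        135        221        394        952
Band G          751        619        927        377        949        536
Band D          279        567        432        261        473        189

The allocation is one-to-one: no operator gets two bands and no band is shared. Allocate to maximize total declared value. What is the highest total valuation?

Maximum total: $3995M

This is the linear assignment problem.
Optimal: AzureWave→Band B ($970M), Solara→Band F ($673M), Pulse→Band C ($952M), Meridian→Band G ($927M), ClearBand→Band D ($473M) — total 970+673+952+927+473 = $3995M.
Row-greedy (each operator in turn takes its best remaining band) gives $3184M, worse by 811.
Every other assignment is strictly worse.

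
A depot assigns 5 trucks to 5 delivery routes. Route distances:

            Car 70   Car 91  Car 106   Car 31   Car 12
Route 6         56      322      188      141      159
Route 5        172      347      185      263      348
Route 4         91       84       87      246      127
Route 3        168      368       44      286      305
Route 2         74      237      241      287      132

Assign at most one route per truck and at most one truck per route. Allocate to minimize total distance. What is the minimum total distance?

This is the linear assignment problem.
Optimal: Car 70→Route 5 (172 km), Car 91→Route 4 (84 km), Car 106→Route 3 (44 km), Car 31→Route 6 (141 km), Car 12→Route 2 (132 km) — total 172+84+44+141+132 = 573 km.
Column-greedy (each route in turn goes to its cheapest remaining truck) gives 743 km, worse by 170.
Next-best assignment: Car 70→Route 6, Car 91→Route 4, Car 106→Route 3, Car 31→Route 5, Car 12→Route 2 = 579 km.
Swapping Car 31↔Car 91 (Car 31→Route 4 246 km, Car 91→Route 6 322 km) adds 343.
Checked against all permutations: 573 km is optimal.

Minimum total: 573 km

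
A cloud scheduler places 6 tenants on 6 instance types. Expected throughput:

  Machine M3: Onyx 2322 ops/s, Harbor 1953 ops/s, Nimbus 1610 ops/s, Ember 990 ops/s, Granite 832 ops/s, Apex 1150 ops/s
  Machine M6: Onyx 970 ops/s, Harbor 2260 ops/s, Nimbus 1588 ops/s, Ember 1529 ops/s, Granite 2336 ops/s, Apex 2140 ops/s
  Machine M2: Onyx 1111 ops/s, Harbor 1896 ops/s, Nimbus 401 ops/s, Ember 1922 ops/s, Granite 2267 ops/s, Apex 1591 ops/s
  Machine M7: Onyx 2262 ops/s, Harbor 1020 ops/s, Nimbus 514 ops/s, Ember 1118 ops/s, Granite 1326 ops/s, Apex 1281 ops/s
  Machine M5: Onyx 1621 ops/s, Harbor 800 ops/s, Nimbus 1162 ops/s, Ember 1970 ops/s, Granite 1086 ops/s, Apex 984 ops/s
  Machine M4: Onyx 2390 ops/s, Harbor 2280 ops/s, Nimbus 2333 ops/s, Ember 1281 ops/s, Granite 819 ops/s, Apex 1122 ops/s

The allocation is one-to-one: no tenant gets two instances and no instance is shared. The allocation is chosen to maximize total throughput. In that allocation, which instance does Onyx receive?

This is a one-to-one assignment (maximum-weight bipartite matching).
Optimal: Onyx→Machine M7 (2262 ops/s), Harbor→Machine M3 (1953 ops/s), Nimbus→Machine M4 (2333 ops/s), Ember→Machine M5 (1970 ops/s), Granite→Machine M2 (2267 ops/s), Apex→Machine M6 (2140 ops/s) — total 2262+1953+2333+1970+2267+2140 = 12925 ops/s.
Max-entry greedy (repeatedly take the single best remaining cell) gives 10754 ops/s, worse by 2171.
Next-best assignment: Onyx→Machine M7, Harbor→Machine M4, Nimbus→Machine M3, Ember→Machine M5, Granite→Machine M2, Apex→Machine M6 = 12529 ops/s.
Swapping Granite↔Ember (Granite→Machine M5 1086 ops/s, Ember→Machine M2 1922 ops/s) loses 1229.
Onyx's own top instance is Machine M4 (2390 ops/s), but forcing Onyx→Machine M4 and reassigning the rest optimally gives only 11778 ops/s — worse by 1147.

Onyx receives Machine M7.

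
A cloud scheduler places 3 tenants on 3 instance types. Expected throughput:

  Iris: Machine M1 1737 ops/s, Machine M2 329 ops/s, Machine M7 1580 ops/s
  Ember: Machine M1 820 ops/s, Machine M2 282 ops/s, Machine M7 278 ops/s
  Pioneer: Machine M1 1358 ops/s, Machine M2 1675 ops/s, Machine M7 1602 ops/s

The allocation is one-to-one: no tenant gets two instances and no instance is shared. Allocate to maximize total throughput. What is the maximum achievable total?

Optimal: Iris→Machine M7 (1580 ops/s), Ember→Machine M1 (820 ops/s), Pioneer→Machine M2 (1675 ops/s) — total 1580+820+1675 = 4075 ops/s.
Checked against all permutations: 4075 ops/s is optimal.

Max total: 4075 ops/s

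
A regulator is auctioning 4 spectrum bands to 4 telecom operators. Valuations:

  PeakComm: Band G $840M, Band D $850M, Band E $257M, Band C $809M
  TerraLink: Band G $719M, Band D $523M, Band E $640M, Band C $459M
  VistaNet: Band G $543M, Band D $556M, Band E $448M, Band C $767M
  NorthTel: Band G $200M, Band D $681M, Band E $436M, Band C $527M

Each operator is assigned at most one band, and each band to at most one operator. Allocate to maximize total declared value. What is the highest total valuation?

Max total: $2928M

Optimal: PeakComm→Band G ($840M), TerraLink→Band E ($640M), VistaNet→Band C ($767M), NorthTel→Band D ($681M) — total 840+640+767+681 = $2928M.
Next-best assignment: PeakComm→Band D, TerraLink→Band G, VistaNet→Band C, NorthTel→Band E = $2772M.
Swapping TerraLink↔NorthTel (TerraLink→Band D $523M, NorthTel→Band E $436M) loses 362.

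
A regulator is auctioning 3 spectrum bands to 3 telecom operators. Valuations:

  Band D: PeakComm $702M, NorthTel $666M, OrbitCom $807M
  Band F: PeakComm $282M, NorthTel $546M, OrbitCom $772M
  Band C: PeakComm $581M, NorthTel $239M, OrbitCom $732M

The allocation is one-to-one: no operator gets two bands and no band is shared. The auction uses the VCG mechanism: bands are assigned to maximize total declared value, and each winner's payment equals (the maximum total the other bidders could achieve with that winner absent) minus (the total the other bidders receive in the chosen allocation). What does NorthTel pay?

Efficient allocation: PeakComm→Band C ($581M), NorthTel→Band D ($666M), OrbitCom→Band F ($772M); total welfare W = $2019M.
NorthTel receives Band D at value $666M, so the others get W − 666 = $1353M.
Without NorthTel: best allocation of the remaining 2 bidders over all 3 bands is PeakComm→Band D ($702M), OrbitCom→Band F ($772M), total $1474M.
VCG payment = (others' best without NorthTel) − (others' welfare with NorthTel) = 1474 − 1353 = $121M.

NorthTel pays $121M.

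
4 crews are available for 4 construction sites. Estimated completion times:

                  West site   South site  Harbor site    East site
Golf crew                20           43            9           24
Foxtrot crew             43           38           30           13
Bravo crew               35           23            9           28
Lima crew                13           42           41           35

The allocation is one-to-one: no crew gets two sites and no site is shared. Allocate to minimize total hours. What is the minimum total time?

Minimum total: 58 hours

Optimal: Golf crew→Harbor site (9 hours), Foxtrot crew→East site (13 hours), Bravo crew→South site (23 hours), Lima crew→West site (13 hours) — total 9+13+23+13 = 58 hours.
Next-best assignment: Golf crew→South site, Foxtrot crew→East site, Bravo crew→Harbor site, Lima crew→West site = 78 hours.
Swapping Lima crew↔Golf crew (Lima crew→Harbor site 41 hours, Golf crew→West site 20 hours) adds 39.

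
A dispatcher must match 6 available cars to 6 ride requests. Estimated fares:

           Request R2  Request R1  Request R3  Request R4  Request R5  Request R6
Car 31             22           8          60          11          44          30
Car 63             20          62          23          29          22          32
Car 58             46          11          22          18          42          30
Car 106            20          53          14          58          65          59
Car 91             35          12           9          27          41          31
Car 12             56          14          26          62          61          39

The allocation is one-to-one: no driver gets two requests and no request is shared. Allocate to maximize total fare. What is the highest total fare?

Optimal: Car 31→Request R3 ($60), Car 63→Request R1 ($62), Car 58→Request R2 ($46), Car 106→Request R6 ($59), Car 91→Request R5 ($41), Car 12→Request R4 ($62) — total 60+62+46+59+41+62 = $330.
Next-best assignment: Car 31→Request R3, Car 63→Request R1, Car 58→Request R2, Car 106→Request R5, Car 91→Request R6, Car 12→Request R4 = $326.

Maximum total: $330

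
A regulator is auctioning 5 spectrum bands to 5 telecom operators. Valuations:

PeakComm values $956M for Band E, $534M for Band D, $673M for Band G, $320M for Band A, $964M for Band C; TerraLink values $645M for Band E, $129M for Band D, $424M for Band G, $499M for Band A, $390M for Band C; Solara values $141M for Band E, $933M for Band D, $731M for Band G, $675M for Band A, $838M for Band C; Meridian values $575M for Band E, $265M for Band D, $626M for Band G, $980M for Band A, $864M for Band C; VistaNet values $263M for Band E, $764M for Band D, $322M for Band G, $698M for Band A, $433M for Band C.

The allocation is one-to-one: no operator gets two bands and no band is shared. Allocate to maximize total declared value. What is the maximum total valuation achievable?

Max total: $4084M

Optimal: PeakComm→Band C ($964M), TerraLink→Band E ($645M), Solara→Band G ($731M), Meridian→Band A ($980M), VistaNet→Band D ($764M) — total 964+645+731+980+764 = $4084M.
Column-greedy (each band in turn goes to its best remaining operator) gives $3603M, worse by 481.
Next-best assignment: PeakComm→Band E, TerraLink→Band G, Solara→Band C, Meridian→Band A, VistaNet→Band D = $3962M.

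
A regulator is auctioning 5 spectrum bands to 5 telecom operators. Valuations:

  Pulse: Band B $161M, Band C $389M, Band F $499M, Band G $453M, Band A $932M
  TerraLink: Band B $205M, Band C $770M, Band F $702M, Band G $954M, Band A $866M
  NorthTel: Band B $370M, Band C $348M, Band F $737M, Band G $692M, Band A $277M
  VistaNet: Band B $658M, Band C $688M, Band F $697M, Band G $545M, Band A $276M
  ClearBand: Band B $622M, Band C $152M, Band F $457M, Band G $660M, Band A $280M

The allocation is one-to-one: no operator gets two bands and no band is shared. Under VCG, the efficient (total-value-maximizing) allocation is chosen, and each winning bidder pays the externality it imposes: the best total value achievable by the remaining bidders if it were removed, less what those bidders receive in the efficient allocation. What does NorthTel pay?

Efficient allocation: Pulse→Band A ($932M), TerraLink→Band G ($954M), NorthTel→Band F ($737M), VistaNet→Band C ($688M), ClearBand→Band B ($622M); total welfare W = $3933M.
NorthTel receives Band F at value $737M, so the others get W − 737 = $3196M.
Without NorthTel: best allocation of the remaining 4 bidders over all 5 bands is Pulse→Band A ($932M), TerraLink→Band G ($954M), VistaNet→Band F ($697M), ClearBand→Band B ($622M), total $3205M.
VCG payment = (others' best without NorthTel) − (others' welfare with NorthTel) = 3205 − 3196 = $9M.

NorthTel pays $9M.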